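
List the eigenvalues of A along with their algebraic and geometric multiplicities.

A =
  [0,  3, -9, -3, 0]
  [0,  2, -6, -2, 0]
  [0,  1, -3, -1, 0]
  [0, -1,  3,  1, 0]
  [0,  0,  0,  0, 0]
λ = 0: alg = 5, geom = 4

Step 1 — factor the characteristic polynomial to read off the algebraic multiplicities:
  χ_A(x) = x^5

Step 2 — compute geometric multiplicities via the rank-nullity identity g(λ) = n − rank(A − λI):
  rank(A − (0)·I) = 1, so dim ker(A − (0)·I) = n − 1 = 4

Summary:
  λ = 0: algebraic multiplicity = 5, geometric multiplicity = 4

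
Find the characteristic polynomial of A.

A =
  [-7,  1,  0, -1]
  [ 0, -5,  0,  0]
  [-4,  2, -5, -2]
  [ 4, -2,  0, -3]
x^4 + 20*x^3 + 150*x^2 + 500*x + 625

Expanding det(x·I − A) (e.g. by cofactor expansion or by noting that A is similar to its Jordan form J, which has the same characteristic polynomial as A) gives
  χ_A(x) = x^4 + 20*x^3 + 150*x^2 + 500*x + 625
which factors as (x + 5)^4. The eigenvalues (with algebraic multiplicities) are λ = -5 with multiplicity 4.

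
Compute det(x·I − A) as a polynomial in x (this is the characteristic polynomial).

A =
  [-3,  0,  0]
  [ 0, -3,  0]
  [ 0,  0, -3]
x^3 + 9*x^2 + 27*x + 27

Expanding det(x·I − A) (e.g. by cofactor expansion or by noting that A is similar to its Jordan form J, which has the same characteristic polynomial as A) gives
  χ_A(x) = x^3 + 9*x^2 + 27*x + 27
which factors as (x + 3)^3. The eigenvalues (with algebraic multiplicities) are λ = -3 with multiplicity 3.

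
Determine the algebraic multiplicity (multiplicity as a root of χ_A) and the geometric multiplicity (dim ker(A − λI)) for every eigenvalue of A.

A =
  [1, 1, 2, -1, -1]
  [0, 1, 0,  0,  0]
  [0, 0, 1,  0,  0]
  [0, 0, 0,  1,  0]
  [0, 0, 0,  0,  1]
λ = 1: alg = 5, geom = 4

Step 1 — factor the characteristic polynomial to read off the algebraic multiplicities:
  χ_A(x) = (x - 1)^5

Step 2 — compute geometric multiplicities via the rank-nullity identity g(λ) = n − rank(A − λI):
  rank(A − (1)·I) = 1, so dim ker(A − (1)·I) = n − 1 = 4

Summary:
  λ = 1: algebraic multiplicity = 5, geometric multiplicity = 4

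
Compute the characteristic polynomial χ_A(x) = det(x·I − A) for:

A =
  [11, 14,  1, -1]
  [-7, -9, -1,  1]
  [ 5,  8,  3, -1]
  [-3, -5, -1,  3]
x^4 - 8*x^3 + 24*x^2 - 32*x + 16

Expanding det(x·I − A) (e.g. by cofactor expansion or by noting that A is similar to its Jordan form J, which has the same characteristic polynomial as A) gives
  χ_A(x) = x^4 - 8*x^3 + 24*x^2 - 32*x + 16
which factors as (x - 2)^4. The eigenvalues (with algebraic multiplicities) are λ = 2 with multiplicity 4.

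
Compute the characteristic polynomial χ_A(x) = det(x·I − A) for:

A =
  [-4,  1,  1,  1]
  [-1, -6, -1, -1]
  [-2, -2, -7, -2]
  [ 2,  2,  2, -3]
x^4 + 20*x^3 + 150*x^2 + 500*x + 625

Expanding det(x·I − A) (e.g. by cofactor expansion or by noting that A is similar to its Jordan form J, which has the same characteristic polynomial as A) gives
  χ_A(x) = x^4 + 20*x^3 + 150*x^2 + 500*x + 625
which factors as (x + 5)^4. The eigenvalues (with algebraic multiplicities) are λ = -5 with multiplicity 4.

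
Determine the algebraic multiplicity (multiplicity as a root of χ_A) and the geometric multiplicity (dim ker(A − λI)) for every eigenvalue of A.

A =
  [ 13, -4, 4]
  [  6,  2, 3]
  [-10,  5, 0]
λ = 5: alg = 3, geom = 2

Step 1 — factor the characteristic polynomial to read off the algebraic multiplicities:
  χ_A(x) = (x - 5)^3

Step 2 — compute geometric multiplicities via the rank-nullity identity g(λ) = n − rank(A − λI):
  rank(A − (5)·I) = 1, so dim ker(A − (5)·I) = n − 1 = 2

Summary:
  λ = 5: algebraic multiplicity = 3, geometric multiplicity = 2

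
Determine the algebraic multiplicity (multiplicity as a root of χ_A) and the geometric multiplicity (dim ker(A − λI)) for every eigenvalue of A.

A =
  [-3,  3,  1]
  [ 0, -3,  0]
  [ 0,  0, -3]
λ = -3: alg = 3, geom = 2

Step 1 — factor the characteristic polynomial to read off the algebraic multiplicities:
  χ_A(x) = (x + 3)^3

Step 2 — compute geometric multiplicities via the rank-nullity identity g(λ) = n − rank(A − λI):
  rank(A − (-3)·I) = 1, so dim ker(A − (-3)·I) = n − 1 = 2

Summary:
  λ = -3: algebraic multiplicity = 3, geometric multiplicity = 2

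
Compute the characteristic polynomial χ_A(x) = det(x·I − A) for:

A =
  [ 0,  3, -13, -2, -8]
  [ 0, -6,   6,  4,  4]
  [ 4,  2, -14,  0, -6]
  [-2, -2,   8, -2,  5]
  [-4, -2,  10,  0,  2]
x^5 + 20*x^4 + 160*x^3 + 640*x^2 + 1280*x + 1024

Expanding det(x·I − A) (e.g. by cofactor expansion or by noting that A is similar to its Jordan form J, which has the same characteristic polynomial as A) gives
  χ_A(x) = x^5 + 20*x^4 + 160*x^3 + 640*x^2 + 1280*x + 1024
which factors as (x + 4)^5. The eigenvalues (with algebraic multiplicities) are λ = -4 with multiplicity 5.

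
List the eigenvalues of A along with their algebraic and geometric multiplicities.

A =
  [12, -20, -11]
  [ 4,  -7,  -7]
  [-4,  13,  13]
λ = 6: alg = 3, geom = 1

Step 1 — factor the characteristic polynomial to read off the algebraic multiplicities:
  χ_A(x) = (x - 6)^3

Step 2 — compute geometric multiplicities via the rank-nullity identity g(λ) = n − rank(A − λI):
  rank(A − (6)·I) = 2, so dim ker(A − (6)·I) = n − 2 = 1

Summary:
  λ = 6: algebraic multiplicity = 3, geometric multiplicity = 1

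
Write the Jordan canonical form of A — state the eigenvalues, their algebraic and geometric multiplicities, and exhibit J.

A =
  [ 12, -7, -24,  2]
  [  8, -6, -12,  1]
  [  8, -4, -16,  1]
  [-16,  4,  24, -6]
J_3(-4) ⊕ J_1(-4)

The characteristic polynomial is
  det(x·I − A) = x^4 + 16*x^3 + 96*x^2 + 256*x + 256 = (x + 4)^4

Eigenvalues and multiplicities (the geometric multiplicity of λ is n − rank(A − λI), which equals the number of Jordan blocks for λ):
  λ = -4: algebraic multiplicity = 4, geometric multiplicity = 2

Determining the block sizes for each eigenvalue:
  λ = -4: with am = 4 and gm = 2, the partition is not yet determined (e.g. several partitions of 4 into 2 parts exist). Let N = A − (-4)·I. Computing rank(N^1) = 2, rank(N^2) = 1, rank(N^3) = 0; the number of blocks of size ≥ j is rank(N^{j−1}) − rank(N^j), giving [2, 1, 1]. So we have 1 block(s) of size 3, 1 block(s) of size 1 → block sizes [3, 1]

Assembling the blocks gives a Jordan form
J =
  [-4,  1,  0,  0]
  [ 0, -4,  1,  0]
  [ 0,  0, -4,  0]
  [ 0,  0,  0, -4]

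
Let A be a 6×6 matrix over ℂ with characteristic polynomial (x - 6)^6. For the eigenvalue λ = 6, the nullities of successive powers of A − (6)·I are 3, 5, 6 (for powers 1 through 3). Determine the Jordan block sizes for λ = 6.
Block sizes for λ = 6: [3, 2, 1]

From the dimensions of kernels of powers, the number of Jordan blocks of size at least j is d_j − d_{j−1} where d_j = dim ker(N^j) (with d_0 = 0). Computing the differences gives [3, 2, 1].
The number of blocks of size exactly k is (#blocks of size ≥ k) − (#blocks of size ≥ k + 1), so the partition is: 1 block(s) of size 1, 1 block(s) of size 2, 1 block(s) of size 3.
In nonincreasing order the block sizes are [3, 2, 1].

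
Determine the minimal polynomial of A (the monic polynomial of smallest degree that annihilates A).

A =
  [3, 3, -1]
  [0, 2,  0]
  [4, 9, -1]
x^3 - 4*x^2 + 5*x - 2

The characteristic polynomial is χ_A(x) = (x - 2)*(x - 1)^2, so the eigenvalues are known. The minimal polynomial is
  m_A(x) = Π_λ (x − λ)^{k_λ}
where k_λ is the size of the *largest* Jordan block for λ (equivalently, the smallest k with (A − λI)^k v = 0 for every generalised eigenvector v of λ).

  λ = 1: largest Jordan block has size 2, contributing (x − 1)^2
  λ = 2: largest Jordan block has size 1, contributing (x − 2)

So m_A(x) = (x - 2)*(x - 1)^2 = x^3 - 4*x^2 + 5*x - 2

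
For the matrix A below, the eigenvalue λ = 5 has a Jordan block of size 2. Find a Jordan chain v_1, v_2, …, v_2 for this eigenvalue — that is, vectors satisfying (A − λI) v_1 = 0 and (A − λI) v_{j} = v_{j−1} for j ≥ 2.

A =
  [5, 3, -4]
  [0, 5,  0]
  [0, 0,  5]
A Jordan chain for λ = 5 of length 2:
v_1 = (3, 0, 0)ᵀ
v_2 = (0, 1, 0)ᵀ

Let N = A − (5)·I. We want v_2 with N^2 v_2 = 0 but N^1 v_2 ≠ 0; then v_{j-1} := N · v_j for j = 2, …, 2.

Pick v_2 = (0, 1, 0)ᵀ.
Then v_1 = N · v_2 = (3, 0, 0)ᵀ.

Sanity check: (A − (5)·I) v_1 = (0, 0, 0)ᵀ = 0. ✓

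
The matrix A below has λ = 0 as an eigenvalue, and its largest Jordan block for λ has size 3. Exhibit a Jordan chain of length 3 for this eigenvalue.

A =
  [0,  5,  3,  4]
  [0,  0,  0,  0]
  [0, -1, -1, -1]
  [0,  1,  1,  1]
A Jordan chain for λ = 0 of length 3:
v_1 = (1, 0, 0, 0)ᵀ
v_2 = (5, 0, -1, 1)ᵀ
v_3 = (0, 1, 0, 0)ᵀ

Let N = A − (0)·I. We want v_3 with N^3 v_3 = 0 but N^2 v_3 ≠ 0; then v_{j-1} := N · v_j for j = 3, …, 2.

Pick v_3 = (0, 1, 0, 0)ᵀ.
Then v_2 = N · v_3 = (5, 0, -1, 1)ᵀ.
Then v_1 = N · v_2 = (1, 0, 0, 0)ᵀ.

Sanity check: (A − (0)·I) v_1 = (0, 0, 0, 0)ᵀ = 0. ✓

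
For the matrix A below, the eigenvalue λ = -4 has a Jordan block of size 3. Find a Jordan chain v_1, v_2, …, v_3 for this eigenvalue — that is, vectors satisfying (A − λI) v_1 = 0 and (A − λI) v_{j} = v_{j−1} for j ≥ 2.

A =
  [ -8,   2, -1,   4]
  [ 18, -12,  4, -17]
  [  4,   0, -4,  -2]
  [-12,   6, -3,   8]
A Jordan chain for λ = -4 of length 3:
v_1 = (0, 4, 8, 0)ᵀ
v_2 = (-4, 18, 4, -12)ᵀ
v_3 = (1, 0, 0, 0)ᵀ

Let N = A − (-4)·I. We want v_3 with N^3 v_3 = 0 but N^2 v_3 ≠ 0; then v_{j-1} := N · v_j for j = 3, …, 2.

Pick v_3 = (1, 0, 0, 0)ᵀ.
Then v_2 = N · v_3 = (-4, 18, 4, -12)ᵀ.
Then v_1 = N · v_2 = (0, 4, 8, 0)ᵀ.

Sanity check: (A − (-4)·I) v_1 = (0, 0, 0, 0)ᵀ = 0. ✓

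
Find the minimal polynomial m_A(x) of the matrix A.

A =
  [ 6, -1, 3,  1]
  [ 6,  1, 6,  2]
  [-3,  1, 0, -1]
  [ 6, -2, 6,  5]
x^2 - 6*x + 9

The characteristic polynomial is χ_A(x) = (x - 3)^4, so the eigenvalues are known. The minimal polynomial is
  m_A(x) = Π_λ (x − λ)^{k_λ}
where k_λ is the size of the *largest* Jordan block for λ (equivalently, the smallest k with (A − λI)^k v = 0 for every generalised eigenvector v of λ).

  λ = 3: largest Jordan block has size 2, contributing (x − 3)^2

So m_A(x) = (x - 3)^2 = x^2 - 6*x + 9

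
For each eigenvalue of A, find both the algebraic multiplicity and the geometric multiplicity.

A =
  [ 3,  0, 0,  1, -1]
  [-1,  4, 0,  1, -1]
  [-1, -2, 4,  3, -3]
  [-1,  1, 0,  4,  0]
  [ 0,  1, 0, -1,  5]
λ = 4: alg = 5, geom = 3

Step 1 — factor the characteristic polynomial to read off the algebraic multiplicities:
  χ_A(x) = (x - 4)^5

Step 2 — compute geometric multiplicities via the rank-nullity identity g(λ) = n − rank(A − λI):
  rank(A − (4)·I) = 2, so dim ker(A − (4)·I) = n − 2 = 3

Summary:
  λ = 4: algebraic multiplicity = 5, geometric multiplicity = 3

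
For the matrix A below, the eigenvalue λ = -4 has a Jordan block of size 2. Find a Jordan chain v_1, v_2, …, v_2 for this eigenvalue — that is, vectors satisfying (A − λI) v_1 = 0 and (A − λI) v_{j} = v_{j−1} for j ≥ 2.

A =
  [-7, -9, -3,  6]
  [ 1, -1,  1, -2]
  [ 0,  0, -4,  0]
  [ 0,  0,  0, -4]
A Jordan chain for λ = -4 of length 2:
v_1 = (-3, 1, 0, 0)ᵀ
v_2 = (1, 0, 0, 0)ᵀ

Let N = A − (-4)·I. We want v_2 with N^2 v_2 = 0 but N^1 v_2 ≠ 0; then v_{j-1} := N · v_j for j = 2, …, 2.

Pick v_2 = (1, 0, 0, 0)ᵀ.
Then v_1 = N · v_2 = (-3, 1, 0, 0)ᵀ.

Sanity check: (A − (-4)·I) v_1 = (0, 0, 0, 0)ᵀ = 0. ✓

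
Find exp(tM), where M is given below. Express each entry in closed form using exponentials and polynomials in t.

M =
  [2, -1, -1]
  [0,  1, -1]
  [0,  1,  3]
e^{tM} =
  [exp(2*t), -t*exp(2*t), -t*exp(2*t)]
  [0, -t*exp(2*t) + exp(2*t), -t*exp(2*t)]
  [0, t*exp(2*t), t*exp(2*t) + exp(2*t)]

Strategy: write M = P · J · P⁻¹ where J is a Jordan canonical form, so e^{tM} = P · e^{tJ} · P⁻¹, and e^{tJ} can be computed block-by-block.

M has Jordan form
J =
  [2, 1, 0]
  [0, 2, 0]
  [0, 0, 2]
(up to reordering of blocks).

Per-block formulas:
  For a 2×2 Jordan block J_2(2): exp(t · J_2(2)) = e^(2t)·(I + t·N), where N is the 2×2 nilpotent shift.
  For a 1×1 block at λ = 2: exp(t · [2]) = [e^(2t)].

After assembling e^{tJ} and conjugating by P, we get:

e^{tM} =
  [exp(2*t), -t*exp(2*t), -t*exp(2*t)]
  [0, -t*exp(2*t) + exp(2*t), -t*exp(2*t)]
  [0, t*exp(2*t), t*exp(2*t) + exp(2*t)]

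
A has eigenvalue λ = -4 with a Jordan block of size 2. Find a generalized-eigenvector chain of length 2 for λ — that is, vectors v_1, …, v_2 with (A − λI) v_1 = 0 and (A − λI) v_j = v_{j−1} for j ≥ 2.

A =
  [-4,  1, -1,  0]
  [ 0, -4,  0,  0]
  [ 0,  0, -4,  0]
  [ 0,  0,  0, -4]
A Jordan chain for λ = -4 of length 2:
v_1 = (1, 0, 0, 0)ᵀ
v_2 = (0, 1, 0, 0)ᵀ

Let N = A − (-4)·I. We want v_2 with N^2 v_2 = 0 but N^1 v_2 ≠ 0; then v_{j-1} := N · v_j for j = 2, …, 2.

Pick v_2 = (0, 1, 0, 0)ᵀ.
Then v_1 = N · v_2 = (1, 0, 0, 0)ᵀ.

Sanity check: (A − (-4)·I) v_1 = (0, 0, 0, 0)ᵀ = 0. ✓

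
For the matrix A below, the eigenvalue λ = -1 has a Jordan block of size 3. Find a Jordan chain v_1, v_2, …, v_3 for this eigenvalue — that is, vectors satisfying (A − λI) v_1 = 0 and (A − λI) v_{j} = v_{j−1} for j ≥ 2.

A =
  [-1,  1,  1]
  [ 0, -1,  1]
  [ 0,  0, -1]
A Jordan chain for λ = -1 of length 3:
v_1 = (1, 0, 0)ᵀ
v_2 = (1, 1, 0)ᵀ
v_3 = (0, 0, 1)ᵀ

Let N = A − (-1)·I. We want v_3 with N^3 v_3 = 0 but N^2 v_3 ≠ 0; then v_{j-1} := N · v_j for j = 3, …, 2.

Pick v_3 = (0, 0, 1)ᵀ.
Then v_2 = N · v_3 = (1, 1, 0)ᵀ.
Then v_1 = N · v_2 = (1, 0, 0)ᵀ.

Sanity check: (A − (-1)·I) v_1 = (0, 0, 0)ᵀ = 0. ✓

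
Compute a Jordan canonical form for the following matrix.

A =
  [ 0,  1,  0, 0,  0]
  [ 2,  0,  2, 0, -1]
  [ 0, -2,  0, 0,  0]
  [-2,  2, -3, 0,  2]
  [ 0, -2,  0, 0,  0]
J_3(0) ⊕ J_2(0)

The characteristic polynomial is
  det(x·I − A) = x^5

Eigenvalues and multiplicities (the geometric multiplicity of λ is n − rank(A − λI), which equals the number of Jordan blocks for λ):
  λ = 0: algebraic multiplicity = 5, geometric multiplicity = 2

Determining the block sizes for each eigenvalue:
  λ = 0: with am = 5 and gm = 2, the partition is not yet determined (e.g. several partitions of 5 into 2 parts exist). Let N = A − (0)·I. Computing rank(N^1) = 3, rank(N^2) = 1, rank(N^3) = 0; the number of blocks of size ≥ j is rank(N^{j−1}) − rank(N^j), giving [2, 2, 1]. So we have 1 block(s) of size 3, 1 block(s) of size 2 → block sizes [3, 2]

Assembling the blocks gives a Jordan form
J =
  [0, 1, 0, 0, 0]
  [0, 0, 1, 0, 0]
  [0, 0, 0, 0, 0]
  [0, 0, 0, 0, 1]
  [0, 0, 0, 0, 0]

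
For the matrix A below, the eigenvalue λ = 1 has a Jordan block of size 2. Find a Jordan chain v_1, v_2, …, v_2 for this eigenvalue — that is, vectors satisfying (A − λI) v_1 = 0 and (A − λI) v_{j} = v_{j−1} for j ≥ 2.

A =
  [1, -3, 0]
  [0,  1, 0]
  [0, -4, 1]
A Jordan chain for λ = 1 of length 2:
v_1 = (-3, 0, -4)ᵀ
v_2 = (0, 1, 0)ᵀ

Let N = A − (1)·I. We want v_2 with N^2 v_2 = 0 but N^1 v_2 ≠ 0; then v_{j-1} := N · v_j for j = 2, …, 2.

Pick v_2 = (0, 1, 0)ᵀ.
Then v_1 = N · v_2 = (-3, 0, -4)ᵀ.

Sanity check: (A − (1)·I) v_1 = (0, 0, 0)ᵀ = 0. ✓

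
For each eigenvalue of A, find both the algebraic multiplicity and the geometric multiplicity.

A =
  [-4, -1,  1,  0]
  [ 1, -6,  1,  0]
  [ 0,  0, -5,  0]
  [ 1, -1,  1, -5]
λ = -5: alg = 4, geom = 3

Step 1 — factor the characteristic polynomial to read off the algebraic multiplicities:
  χ_A(x) = (x + 5)^4

Step 2 — compute geometric multiplicities via the rank-nullity identity g(λ) = n − rank(A − λI):
  rank(A − (-5)·I) = 1, so dim ker(A − (-5)·I) = n − 1 = 3

Summary:
  λ = -5: algebraic multiplicity = 4, geometric multiplicity = 3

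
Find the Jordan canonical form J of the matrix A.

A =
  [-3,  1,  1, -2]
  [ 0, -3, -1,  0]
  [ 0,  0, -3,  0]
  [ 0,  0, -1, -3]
J_3(-3) ⊕ J_1(-3)

The characteristic polynomial is
  det(x·I − A) = x^4 + 12*x^3 + 54*x^2 + 108*x + 81 = (x + 3)^4

Eigenvalues and multiplicities (the geometric multiplicity of λ is n − rank(A − λI), which equals the number of Jordan blocks for λ):
  λ = -3: algebraic multiplicity = 4, geometric multiplicity = 2

Determining the block sizes for each eigenvalue:
  λ = -3: with am = 4 and gm = 2, the partition is not yet determined (e.g. several partitions of 4 into 2 parts exist). Let N = A − (-3)·I. Computing rank(N^1) = 2, rank(N^2) = 1, rank(N^3) = 0; the number of blocks of size ≥ j is rank(N^{j−1}) − rank(N^j), giving [2, 1, 1]. So we have 1 block(s) of size 3, 1 block(s) of size 1 → block sizes [3, 1]

Assembling the blocks gives a Jordan form
J =
  [-3,  1,  0,  0]
  [ 0, -3,  1,  0]
  [ 0,  0, -3,  0]
  [ 0,  0,  0, -3]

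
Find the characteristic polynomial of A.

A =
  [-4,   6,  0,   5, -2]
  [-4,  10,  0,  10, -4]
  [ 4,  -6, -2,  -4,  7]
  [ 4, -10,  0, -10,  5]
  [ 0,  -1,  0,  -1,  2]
x^5 + 4*x^4 + x^3 - 10*x^2 - 4*x + 8

Expanding det(x·I − A) (e.g. by cofactor expansion or by noting that A is similar to its Jordan form J, which has the same characteristic polynomial as A) gives
  χ_A(x) = x^5 + 4*x^4 + x^3 - 10*x^2 - 4*x + 8
which factors as (x - 1)^2*(x + 2)^3. The eigenvalues (with algebraic multiplicities) are λ = -2 with multiplicity 3, λ = 1 with multiplicity 2.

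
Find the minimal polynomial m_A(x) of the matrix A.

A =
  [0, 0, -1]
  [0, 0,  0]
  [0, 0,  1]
x^2 - x

The characteristic polynomial is χ_A(x) = x^2*(x - 1), so the eigenvalues are known. The minimal polynomial is
  m_A(x) = Π_λ (x − λ)^{k_λ}
where k_λ is the size of the *largest* Jordan block for λ (equivalently, the smallest k with (A − λI)^k v = 0 for every generalised eigenvector v of λ).

  λ = 0: largest Jordan block has size 1, contributing (x − 0)
  λ = 1: largest Jordan block has size 1, contributing (x − 1)

So m_A(x) = x*(x - 1) = x^2 - x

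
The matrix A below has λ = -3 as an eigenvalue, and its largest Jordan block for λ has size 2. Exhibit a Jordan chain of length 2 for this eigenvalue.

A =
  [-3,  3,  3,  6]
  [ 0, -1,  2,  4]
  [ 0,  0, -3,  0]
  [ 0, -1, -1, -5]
A Jordan chain for λ = -3 of length 2:
v_1 = (3, 2, 0, -1)ᵀ
v_2 = (0, 1, 0, 0)ᵀ

Let N = A − (-3)·I. We want v_2 with N^2 v_2 = 0 but N^1 v_2 ≠ 0; then v_{j-1} := N · v_j for j = 2, …, 2.

Pick v_2 = (0, 1, 0, 0)ᵀ.
Then v_1 = N · v_2 = (3, 2, 0, -1)ᵀ.

Sanity check: (A − (-3)·I) v_1 = (0, 0, 0, 0)ᵀ = 0. ✓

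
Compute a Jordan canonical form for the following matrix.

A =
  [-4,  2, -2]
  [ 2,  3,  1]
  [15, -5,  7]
J_3(2)

The characteristic polynomial is
  det(x·I − A) = x^3 - 6*x^2 + 12*x - 8 = (x - 2)^3

Eigenvalues and multiplicities (the geometric multiplicity of λ is n − rank(A − λI), which equals the number of Jordan blocks for λ):
  λ = 2: algebraic multiplicity = 3, geometric multiplicity = 1

Determining the block sizes for each eigenvalue:
  λ = 2: one block (gm = 1), so the single block has size am = 3 → block sizes [3]

Assembling the blocks gives a Jordan form
J =
  [2, 1, 0]
  [0, 2, 1]
  [0, 0, 2]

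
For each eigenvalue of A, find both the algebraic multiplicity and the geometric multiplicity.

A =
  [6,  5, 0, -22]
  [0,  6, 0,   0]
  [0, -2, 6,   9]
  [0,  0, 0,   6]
λ = 6: alg = 4, geom = 2

Step 1 — factor the characteristic polynomial to read off the algebraic multiplicities:
  χ_A(x) = (x - 6)^4

Step 2 — compute geometric multiplicities via the rank-nullity identity g(λ) = n − rank(A − λI):
  rank(A − (6)·I) = 2, so dim ker(A − (6)·I) = n − 2 = 2

Summary:
  λ = 6: algebraic multiplicity = 4, geometric multiplicity = 2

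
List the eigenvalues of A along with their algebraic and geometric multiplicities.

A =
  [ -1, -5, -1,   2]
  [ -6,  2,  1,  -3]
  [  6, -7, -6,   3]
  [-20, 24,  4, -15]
λ = -5: alg = 4, geom = 2

Step 1 — factor the characteristic polynomial to read off the algebraic multiplicities:
  χ_A(x) = (x + 5)^4

Step 2 — compute geometric multiplicities via the rank-nullity identity g(λ) = n − rank(A − λI):
  rank(A − (-5)·I) = 2, so dim ker(A − (-5)·I) = n − 2 = 2

Summary:
  λ = -5: algebraic multiplicity = 4, geometric multiplicity = 2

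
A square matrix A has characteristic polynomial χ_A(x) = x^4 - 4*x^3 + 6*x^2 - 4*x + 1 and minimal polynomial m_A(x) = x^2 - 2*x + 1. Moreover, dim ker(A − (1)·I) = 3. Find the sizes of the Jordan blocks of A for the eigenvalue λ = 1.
Block sizes for λ = 1: [2, 1, 1]

Step 1 — from the characteristic polynomial, algebraic multiplicity of λ = 1 is 4. From dim ker(A − (1)·I) = 3, there are exactly 3 Jordan blocks for λ = 1.
Step 2 — from the minimal polynomial, the factor (x − 1)^2 tells us the largest block for λ = 1 has size 2.
Step 3 — with total size 4, 3 blocks, and largest block 2, the block sizes (in nonincreasing order) are [2, 1, 1].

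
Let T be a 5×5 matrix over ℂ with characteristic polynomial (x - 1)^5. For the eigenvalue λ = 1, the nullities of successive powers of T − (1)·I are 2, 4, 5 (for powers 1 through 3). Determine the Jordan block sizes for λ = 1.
Block sizes for λ = 1: [3, 2]

From the dimensions of kernels of powers, the number of Jordan blocks of size at least j is d_j − d_{j−1} where d_j = dim ker(N^j) (with d_0 = 0). Computing the differences gives [2, 2, 1].
The number of blocks of size exactly k is (#blocks of size ≥ k) − (#blocks of size ≥ k + 1), so the partition is: 1 block(s) of size 2, 1 block(s) of size 3.
In nonincreasing order the block sizes are [3, 2].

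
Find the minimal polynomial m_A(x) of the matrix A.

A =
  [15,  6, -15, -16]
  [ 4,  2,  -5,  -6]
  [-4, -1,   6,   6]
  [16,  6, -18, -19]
x^3 - 3*x^2 + 3*x - 1

The characteristic polynomial is χ_A(x) = (x - 1)^4, so the eigenvalues are known. The minimal polynomial is
  m_A(x) = Π_λ (x − λ)^{k_λ}
where k_λ is the size of the *largest* Jordan block for λ (equivalently, the smallest k with (A − λI)^k v = 0 for every generalised eigenvector v of λ).

  λ = 1: largest Jordan block has size 3, contributing (x − 1)^3

So m_A(x) = (x - 1)^3 = x^3 - 3*x^2 + 3*x - 1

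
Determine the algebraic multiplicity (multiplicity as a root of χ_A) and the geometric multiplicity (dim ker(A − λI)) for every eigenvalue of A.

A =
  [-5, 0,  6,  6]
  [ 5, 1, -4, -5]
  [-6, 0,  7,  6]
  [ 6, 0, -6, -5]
λ = -5: alg = 1, geom = 1; λ = 1: alg = 3, geom = 2

Step 1 — factor the characteristic polynomial to read off the algebraic multiplicities:
  χ_A(x) = (x - 1)^3*(x + 5)

Step 2 — compute geometric multiplicities via the rank-nullity identity g(λ) = n − rank(A − λI):
  rank(A − (-5)·I) = 3, so dim ker(A − (-5)·I) = n − 3 = 1
  rank(A − (1)·I) = 2, so dim ker(A − (1)·I) = n − 2 = 2

Summary:
  λ = -5: algebraic multiplicity = 1, geometric multiplicity = 1
  λ = 1: algebraic multiplicity = 3, geometric multiplicity = 2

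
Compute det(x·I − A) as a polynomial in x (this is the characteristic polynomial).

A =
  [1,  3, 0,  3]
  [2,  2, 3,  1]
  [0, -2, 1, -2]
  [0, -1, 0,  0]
x^4 - 4*x^3 + 6*x^2 - 4*x + 1

Expanding det(x·I − A) (e.g. by cofactor expansion or by noting that A is similar to its Jordan form J, which has the same characteristic polynomial as A) gives
  χ_A(x) = x^4 - 4*x^3 + 6*x^2 - 4*x + 1
which factors as (x - 1)^4. The eigenvalues (with algebraic multiplicities) are λ = 1 with multiplicity 4.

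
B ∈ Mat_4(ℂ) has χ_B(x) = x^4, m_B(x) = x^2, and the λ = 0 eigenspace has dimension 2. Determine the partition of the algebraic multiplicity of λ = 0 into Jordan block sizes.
Block sizes for λ = 0: [2, 2]

Step 1 — from the characteristic polynomial, algebraic multiplicity of λ = 0 is 4. From dim ker(B − (0)·I) = 2, there are exactly 2 Jordan blocks for λ = 0.
Step 2 — from the minimal polynomial, the factor (x − 0)^2 tells us the largest block for λ = 0 has size 2.
Step 3 — with total size 4, 2 blocks, and largest block 2, the block sizes (in nonincreasing order) are [2, 2].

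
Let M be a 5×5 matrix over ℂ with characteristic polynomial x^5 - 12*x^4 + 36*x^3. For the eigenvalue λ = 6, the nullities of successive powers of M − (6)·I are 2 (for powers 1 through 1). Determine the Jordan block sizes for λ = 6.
Block sizes for λ = 6: [1, 1]

From the dimensions of kernels of powers, the number of Jordan blocks of size at least j is d_j − d_{j−1} where d_j = dim ker(N^j) (with d_0 = 0). Computing the differences gives [2].
The number of blocks of size exactly k is (#blocks of size ≥ k) − (#blocks of size ≥ k + 1), so the partition is: 2 block(s) of size 1.
In nonincreasing order the block sizes are [1, 1].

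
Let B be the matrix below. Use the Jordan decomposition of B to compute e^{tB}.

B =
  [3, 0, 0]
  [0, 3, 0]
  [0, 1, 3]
e^{tB} =
  [exp(3*t), 0, 0]
  [0, exp(3*t), 0]
  [0, t*exp(3*t), exp(3*t)]

Strategy: write B = P · J · P⁻¹ where J is a Jordan canonical form, so e^{tB} = P · e^{tJ} · P⁻¹, and e^{tJ} can be computed block-by-block.

B has Jordan form
J =
  [3, 1, 0]
  [0, 3, 0]
  [0, 0, 3]
(up to reordering of blocks).

Per-block formulas:
  For a 1×1 block at λ = 3: exp(t · [3]) = [e^(3t)].
  For a 2×2 Jordan block J_2(3): exp(t · J_2(3)) = e^(3t)·(I + t·N), where N is the 2×2 nilpotent shift.

After assembling e^{tJ} and conjugating by P, we get:

e^{tB} =
  [exp(3*t), 0, 0]
  [0, exp(3*t), 0]
  [0, t*exp(3*t), exp(3*t)]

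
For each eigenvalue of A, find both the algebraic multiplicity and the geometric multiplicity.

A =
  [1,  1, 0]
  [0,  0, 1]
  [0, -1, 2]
λ = 1: alg = 3, geom = 1

Step 1 — factor the characteristic polynomial to read off the algebraic multiplicities:
  χ_A(x) = (x - 1)^3

Step 2 — compute geometric multiplicities via the rank-nullity identity g(λ) = n − rank(A − λI):
  rank(A − (1)·I) = 2, so dim ker(A − (1)·I) = n − 2 = 1

Summary:
  λ = 1: algebraic multiplicity = 3, geometric multiplicity = 1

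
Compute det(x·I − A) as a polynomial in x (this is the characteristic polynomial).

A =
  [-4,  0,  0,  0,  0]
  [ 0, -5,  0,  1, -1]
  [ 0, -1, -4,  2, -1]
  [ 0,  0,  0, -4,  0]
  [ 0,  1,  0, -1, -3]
x^5 + 20*x^4 + 160*x^3 + 640*x^2 + 1280*x + 1024

Expanding det(x·I − A) (e.g. by cofactor expansion or by noting that A is similar to its Jordan form J, which has the same characteristic polynomial as A) gives
  χ_A(x) = x^5 + 20*x^4 + 160*x^3 + 640*x^2 + 1280*x + 1024
which factors as (x + 4)^5. The eigenvalues (with algebraic multiplicities) are λ = -4 with multiplicity 5.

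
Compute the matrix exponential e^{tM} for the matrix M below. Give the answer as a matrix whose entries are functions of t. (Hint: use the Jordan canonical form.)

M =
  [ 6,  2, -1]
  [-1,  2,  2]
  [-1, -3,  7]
e^{tM} =
  [t*exp(5*t) + exp(5*t), -t^2*exp(5*t)/2 + 2*t*exp(5*t), t^2*exp(5*t)/2 - t*exp(5*t)]
  [-t*exp(5*t), t^2*exp(5*t)/2 - 3*t*exp(5*t) + exp(5*t), -t^2*exp(5*t)/2 + 2*t*exp(5*t)]
  [-t*exp(5*t), t^2*exp(5*t)/2 - 3*t*exp(5*t), -t^2*exp(5*t)/2 + 2*t*exp(5*t) + exp(5*t)]

Strategy: write M = P · J · P⁻¹ where J is a Jordan canonical form, so e^{tM} = P · e^{tJ} · P⁻¹, and e^{tJ} can be computed block-by-block.

M has Jordan form
J =
  [5, 1, 0]
  [0, 5, 1]
  [0, 0, 5]
(up to reordering of blocks).

Per-block formulas:
  For a 3×3 Jordan block J_3(5): exp(t · J_3(5)) = e^(5t)·(I + t·N + (t^2/2)·N^2), where N is the 3×3 nilpotent shift.

After assembling e^{tJ} and conjugating by P, we get:

e^{tM} =
  [t*exp(5*t) + exp(5*t), -t^2*exp(5*t)/2 + 2*t*exp(5*t), t^2*exp(5*t)/2 - t*exp(5*t)]
  [-t*exp(5*t), t^2*exp(5*t)/2 - 3*t*exp(5*t) + exp(5*t), -t^2*exp(5*t)/2 + 2*t*exp(5*t)]
  [-t*exp(5*t), t^2*exp(5*t)/2 - 3*t*exp(5*t), -t^2*exp(5*t)/2 + 2*t*exp(5*t) + exp(5*t)]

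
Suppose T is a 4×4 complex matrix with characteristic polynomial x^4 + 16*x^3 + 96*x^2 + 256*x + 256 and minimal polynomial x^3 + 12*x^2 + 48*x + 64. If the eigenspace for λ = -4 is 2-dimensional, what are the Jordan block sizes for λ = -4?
Block sizes for λ = -4: [3, 1]

Step 1 — from the characteristic polynomial, algebraic multiplicity of λ = -4 is 4. From dim ker(T − (-4)·I) = 2, there are exactly 2 Jordan blocks for λ = -4.
Step 2 — from the minimal polynomial, the factor (x + 4)^3 tells us the largest block for λ = -4 has size 3.
Step 3 — with total size 4, 2 blocks, and largest block 3, the block sizes (in nonincreasing order) are [3, 1].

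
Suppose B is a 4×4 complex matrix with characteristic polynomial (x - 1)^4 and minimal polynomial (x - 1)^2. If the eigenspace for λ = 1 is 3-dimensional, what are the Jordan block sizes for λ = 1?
Block sizes for λ = 1: [2, 1, 1]

Step 1 — from the characteristic polynomial, algebraic multiplicity of λ = 1 is 4. From dim ker(B − (1)·I) = 3, there are exactly 3 Jordan blocks for λ = 1.
Step 2 — from the minimal polynomial, the factor (x − 1)^2 tells us the largest block for λ = 1 has size 2.
Step 3 — with total size 4, 3 blocks, and largest block 2, the block sizes (in nonincreasing order) are [2, 1, 1].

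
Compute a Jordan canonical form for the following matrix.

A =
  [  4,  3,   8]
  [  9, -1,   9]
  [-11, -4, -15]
J_3(-4)

The characteristic polynomial is
  det(x·I − A) = x^3 + 12*x^2 + 48*x + 64 = (x + 4)^3

Eigenvalues and multiplicities (the geometric multiplicity of λ is n − rank(A − λI), which equals the number of Jordan blocks for λ):
  λ = -4: algebraic multiplicity = 3, geometric multiplicity = 1

Determining the block sizes for each eigenvalue:
  λ = -4: one block (gm = 1), so the single block has size am = 3 → block sizes [3]

Assembling the blocks gives a Jordan form
J =
  [-4,  1,  0]
  [ 0, -4,  1]
  [ 0,  0, -4]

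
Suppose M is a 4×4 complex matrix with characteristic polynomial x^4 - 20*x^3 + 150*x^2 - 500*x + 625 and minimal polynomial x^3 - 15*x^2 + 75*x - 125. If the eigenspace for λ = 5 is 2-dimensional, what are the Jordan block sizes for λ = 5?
Block sizes for λ = 5: [3, 1]

Step 1 — from the characteristic polynomial, algebraic multiplicity of λ = 5 is 4. From dim ker(M − (5)·I) = 2, there are exactly 2 Jordan blocks for λ = 5.
Step 2 — from the minimal polynomial, the factor (x − 5)^3 tells us the largest block for λ = 5 has size 3.
Step 3 — with total size 4, 2 blocks, and largest block 3, the block sizes (in nonincreasing order) are [3, 1].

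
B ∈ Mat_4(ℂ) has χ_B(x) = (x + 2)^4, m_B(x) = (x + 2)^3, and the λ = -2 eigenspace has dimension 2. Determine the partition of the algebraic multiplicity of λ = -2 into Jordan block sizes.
Block sizes for λ = -2: [3, 1]

Step 1 — from the characteristic polynomial, algebraic multiplicity of λ = -2 is 4. From dim ker(B − (-2)·I) = 2, there are exactly 2 Jordan blocks for λ = -2.
Step 2 — from the minimal polynomial, the factor (x + 2)^3 tells us the largest block for λ = -2 has size 3.
Step 3 — with total size 4, 2 blocks, and largest block 3, the block sizes (in nonincreasing order) are [3, 1].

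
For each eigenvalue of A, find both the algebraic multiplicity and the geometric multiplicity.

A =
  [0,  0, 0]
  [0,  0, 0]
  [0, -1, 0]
λ = 0: alg = 3, geom = 2

Step 1 — factor the characteristic polynomial to read off the algebraic multiplicities:
  χ_A(x) = x^3

Step 2 — compute geometric multiplicities via the rank-nullity identity g(λ) = n − rank(A − λI):
  rank(A − (0)·I) = 1, so dim ker(A − (0)·I) = n − 1 = 2

Summary:
  λ = 0: algebraic multiplicity = 3, geometric multiplicity = 2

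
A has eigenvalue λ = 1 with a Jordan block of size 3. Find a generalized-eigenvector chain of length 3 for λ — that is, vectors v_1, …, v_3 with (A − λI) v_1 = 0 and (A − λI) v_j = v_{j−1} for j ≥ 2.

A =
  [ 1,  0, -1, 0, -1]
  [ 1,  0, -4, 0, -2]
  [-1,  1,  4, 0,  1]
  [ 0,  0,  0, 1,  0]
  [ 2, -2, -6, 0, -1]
A Jordan chain for λ = 1 of length 3:
v_1 = (-1, -1, 0, 0, 0)ᵀ
v_2 = (0, 1, -1, 0, 2)ᵀ
v_3 = (1, 0, 0, 0, 0)ᵀ

Let N = A − (1)·I. We want v_3 with N^3 v_3 = 0 but N^2 v_3 ≠ 0; then v_{j-1} := N · v_j for j = 3, …, 2.

Pick v_3 = (1, 0, 0, 0, 0)ᵀ.
Then v_2 = N · v_3 = (0, 1, -1, 0, 2)ᵀ.
Then v_1 = N · v_2 = (-1, -1, 0, 0, 0)ᵀ.

Sanity check: (A − (1)·I) v_1 = (0, 0, 0, 0, 0)ᵀ = 0. ✓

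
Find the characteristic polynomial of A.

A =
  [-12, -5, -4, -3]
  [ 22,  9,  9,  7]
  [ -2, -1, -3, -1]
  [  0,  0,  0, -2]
x^4 + 8*x^3 + 24*x^2 + 32*x + 16

Expanding det(x·I − A) (e.g. by cofactor expansion or by noting that A is similar to its Jordan form J, which has the same characteristic polynomial as A) gives
  χ_A(x) = x^4 + 8*x^3 + 24*x^2 + 32*x + 16
which factors as (x + 2)^4. The eigenvalues (with algebraic multiplicities) are λ = -2 with multiplicity 4.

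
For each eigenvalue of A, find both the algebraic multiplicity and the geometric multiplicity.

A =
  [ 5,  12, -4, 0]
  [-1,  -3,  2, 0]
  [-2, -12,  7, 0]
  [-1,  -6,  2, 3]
λ = 3: alg = 4, geom = 3

Step 1 — factor the characteristic polynomial to read off the algebraic multiplicities:
  χ_A(x) = (x - 3)^4

Step 2 — compute geometric multiplicities via the rank-nullity identity g(λ) = n − rank(A − λI):
  rank(A − (3)·I) = 1, so dim ker(A − (3)·I) = n − 1 = 3

Summary:
  λ = 3: algebraic multiplicity = 4, geometric multiplicity = 3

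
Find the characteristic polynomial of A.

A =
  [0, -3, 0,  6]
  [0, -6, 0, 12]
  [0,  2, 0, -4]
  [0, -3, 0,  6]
x^4

Expanding det(x·I − A) (e.g. by cofactor expansion or by noting that A is similar to its Jordan form J, which has the same characteristic polynomial as A) gives
  χ_A(x) = x^4
which factors as x^4. The eigenvalues (with algebraic multiplicities) are λ = 0 with multiplicity 4.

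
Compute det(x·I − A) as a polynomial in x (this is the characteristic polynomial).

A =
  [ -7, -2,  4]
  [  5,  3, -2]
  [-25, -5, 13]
x^3 - 9*x^2 + 27*x - 27

Expanding det(x·I − A) (e.g. by cofactor expansion or by noting that A is similar to its Jordan form J, which has the same characteristic polynomial as A) gives
  χ_A(x) = x^3 - 9*x^2 + 27*x - 27
which factors as (x - 3)^3. The eigenvalues (with algebraic multiplicities) are λ = 3 with multiplicity 3.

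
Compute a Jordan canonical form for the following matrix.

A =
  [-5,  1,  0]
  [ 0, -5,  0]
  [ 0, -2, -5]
J_2(-5) ⊕ J_1(-5)

The characteristic polynomial is
  det(x·I − A) = x^3 + 15*x^2 + 75*x + 125 = (x + 5)^3

Eigenvalues and multiplicities (the geometric multiplicity of λ is n − rank(A − λI), which equals the number of Jordan blocks for λ):
  λ = -5: algebraic multiplicity = 3, geometric multiplicity = 2

Determining the block sizes for each eigenvalue:
  λ = -5: 2 blocks summing to 3 forces exactly one block of size 2 and the rest size 1 → block sizes [2, 1]

Assembling the blocks gives a Jordan form
J =
  [-5,  1,  0]
  [ 0, -5,  0]
  [ 0,  0, -5]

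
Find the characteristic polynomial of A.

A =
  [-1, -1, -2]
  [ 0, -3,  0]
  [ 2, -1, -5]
x^3 + 9*x^2 + 27*x + 27

Expanding det(x·I − A) (e.g. by cofactor expansion or by noting that A is similar to its Jordan form J, which has the same characteristic polynomial as A) gives
  χ_A(x) = x^3 + 9*x^2 + 27*x + 27
which factors as (x + 3)^3. The eigenvalues (with algebraic multiplicities) are λ = -3 with multiplicity 3.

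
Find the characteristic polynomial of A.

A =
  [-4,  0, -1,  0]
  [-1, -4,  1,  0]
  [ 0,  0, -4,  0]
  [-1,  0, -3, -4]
x^4 + 16*x^3 + 96*x^2 + 256*x + 256

Expanding det(x·I − A) (e.g. by cofactor expansion or by noting that A is similar to its Jordan form J, which has the same characteristic polynomial as A) gives
  χ_A(x) = x^4 + 16*x^3 + 96*x^2 + 256*x + 256
which factors as (x + 4)^4. The eigenvalues (with algebraic multiplicities) are λ = -4 with multiplicity 4.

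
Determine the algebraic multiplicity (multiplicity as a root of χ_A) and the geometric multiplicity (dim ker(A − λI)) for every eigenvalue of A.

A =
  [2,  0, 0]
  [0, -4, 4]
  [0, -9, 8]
λ = 2: alg = 3, geom = 2

Step 1 — factor the characteristic polynomial to read off the algebraic multiplicities:
  χ_A(x) = (x - 2)^3

Step 2 — compute geometric multiplicities via the rank-nullity identity g(λ) = n − rank(A − λI):
  rank(A − (2)·I) = 1, so dim ker(A − (2)·I) = n − 1 = 2

Summary:
  λ = 2: algebraic multiplicity = 3, geometric multiplicity = 2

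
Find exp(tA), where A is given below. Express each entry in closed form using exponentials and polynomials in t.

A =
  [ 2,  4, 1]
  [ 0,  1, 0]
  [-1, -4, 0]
e^{tA} =
  [t*exp(t) + exp(t), 4*t*exp(t), t*exp(t)]
  [0, exp(t), 0]
  [-t*exp(t), -4*t*exp(t), -t*exp(t) + exp(t)]

Strategy: write A = P · J · P⁻¹ where J is a Jordan canonical form, so e^{tA} = P · e^{tJ} · P⁻¹, and e^{tJ} can be computed block-by-block.

A has Jordan form
J =
  [1, 1, 0]
  [0, 1, 0]
  [0, 0, 1]
(up to reordering of blocks).

Per-block formulas:
  For a 1×1 block at λ = 1: exp(t · [1]) = [e^(1t)].
  For a 2×2 Jordan block J_2(1): exp(t · J_2(1)) = e^(1t)·(I + t·N), where N is the 2×2 nilpotent shift.

After assembling e^{tJ} and conjugating by P, we get:

e^{tA} =
  [t*exp(t) + exp(t), 4*t*exp(t), t*exp(t)]
  [0, exp(t), 0]
  [-t*exp(t), -4*t*exp(t), -t*exp(t) + exp(t)]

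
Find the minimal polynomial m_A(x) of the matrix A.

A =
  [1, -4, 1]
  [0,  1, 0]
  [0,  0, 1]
x^2 - 2*x + 1

The characteristic polynomial is χ_A(x) = (x - 1)^3, so the eigenvalues are known. The minimal polynomial is
  m_A(x) = Π_λ (x − λ)^{k_λ}
where k_λ is the size of the *largest* Jordan block for λ (equivalently, the smallest k with (A − λI)^k v = 0 for every generalised eigenvector v of λ).

  λ = 1: largest Jordan block has size 2, contributing (x − 1)^2

So m_A(x) = (x - 1)^2 = x^2 - 2*x + 1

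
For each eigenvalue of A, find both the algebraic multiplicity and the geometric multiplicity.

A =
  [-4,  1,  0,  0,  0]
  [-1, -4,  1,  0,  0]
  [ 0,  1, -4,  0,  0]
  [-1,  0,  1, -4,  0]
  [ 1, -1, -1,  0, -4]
λ = -4: alg = 5, geom = 3

Step 1 — factor the characteristic polynomial to read off the algebraic multiplicities:
  χ_A(x) = (x + 4)^5

Step 2 — compute geometric multiplicities via the rank-nullity identity g(λ) = n − rank(A − λI):
  rank(A − (-4)·I) = 2, so dim ker(A − (-4)·I) = n − 2 = 3

Summary:
  λ = -4: algebraic multiplicity = 5, geometric multiplicity = 3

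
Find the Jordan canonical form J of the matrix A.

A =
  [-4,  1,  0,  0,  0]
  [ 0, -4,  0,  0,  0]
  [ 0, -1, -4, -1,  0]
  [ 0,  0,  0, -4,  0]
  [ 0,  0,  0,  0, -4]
J_2(-4) ⊕ J_2(-4) ⊕ J_1(-4)

The characteristic polynomial is
  det(x·I − A) = x^5 + 20*x^4 + 160*x^3 + 640*x^2 + 1280*x + 1024 = (x + 4)^5

Eigenvalues and multiplicities (the geometric multiplicity of λ is n − rank(A − λI), which equals the number of Jordan blocks for λ):
  λ = -4: algebraic multiplicity = 5, geometric multiplicity = 3

Determining the block sizes for each eigenvalue:
  λ = -4: with am = 5 and gm = 3, the partition is not yet determined (e.g. several partitions of 5 into 3 parts exist). Let N = A − (-4)·I. Computing rank(N^1) = 2, rank(N^2) = 0; the number of blocks of size ≥ j is rank(N^{j−1}) − rank(N^j), giving [3, 2]. So we have 2 block(s) of size 2, 1 block(s) of size 1 → block sizes [2, 2, 1]

Assembling the blocks gives a Jordan form
J =
  [-4,  1,  0,  0,  0]
  [ 0, -4,  0,  0,  0]
  [ 0,  0, -4,  1,  0]
  [ 0,  0,  0, -4,  0]
  [ 0,  0,  0,  0, -4]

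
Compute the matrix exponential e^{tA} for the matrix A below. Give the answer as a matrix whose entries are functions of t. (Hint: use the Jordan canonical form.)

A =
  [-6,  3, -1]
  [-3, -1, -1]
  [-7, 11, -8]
e^{tA} =
  [-t^2*exp(-5*t)/2 - t*exp(-5*t) + exp(-5*t), -t^2*exp(-5*t) + 3*t*exp(-5*t), t^2*exp(-5*t)/2 - t*exp(-5*t)]
  [-t^2*exp(-5*t) - 3*t*exp(-5*t), -2*t^2*exp(-5*t) + 4*t*exp(-5*t) + exp(-5*t), t^2*exp(-5*t) - t*exp(-5*t)]
  [-5*t^2*exp(-5*t)/2 - 7*t*exp(-5*t), -5*t^2*exp(-5*t) + 11*t*exp(-5*t), 5*t^2*exp(-5*t)/2 - 3*t*exp(-5*t) + exp(-5*t)]

Strategy: write A = P · J · P⁻¹ where J is a Jordan canonical form, so e^{tA} = P · e^{tJ} · P⁻¹, and e^{tJ} can be computed block-by-block.

A has Jordan form
J =
  [-5,  1,  0]
  [ 0, -5,  1]
  [ 0,  0, -5]
(up to reordering of blocks).

Per-block formulas:
  For a 3×3 Jordan block J_3(-5): exp(t · J_3(-5)) = e^(-5t)·(I + t·N + (t^2/2)·N^2), where N is the 3×3 nilpotent shift.

After assembling e^{tJ} and conjugating by P, we get:

e^{tA} =
  [-t^2*exp(-5*t)/2 - t*exp(-5*t) + exp(-5*t), -t^2*exp(-5*t) + 3*t*exp(-5*t), t^2*exp(-5*t)/2 - t*exp(-5*t)]
  [-t^2*exp(-5*t) - 3*t*exp(-5*t), -2*t^2*exp(-5*t) + 4*t*exp(-5*t) + exp(-5*t), t^2*exp(-5*t) - t*exp(-5*t)]
  [-5*t^2*exp(-5*t)/2 - 7*t*exp(-5*t), -5*t^2*exp(-5*t) + 11*t*exp(-5*t), 5*t^2*exp(-5*t)/2 - 3*t*exp(-5*t) + exp(-5*t)]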